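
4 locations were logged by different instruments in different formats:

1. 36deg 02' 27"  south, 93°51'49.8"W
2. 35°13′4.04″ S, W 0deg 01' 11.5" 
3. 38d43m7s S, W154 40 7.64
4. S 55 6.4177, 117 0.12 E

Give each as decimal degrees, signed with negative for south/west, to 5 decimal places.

Point 1:
  Lat: 36° + 2/60 + 27/3600 = 36 + 0.033333 + 0.007500 = 36.040833
  S → negative
  Lon: 93 + 51/60 + 49.8/3600 = 93.863833
  W → negative
Point 2:
  φ: 35° + 13/60 + 4.04/3600 = 35 + 0.216667 + 0.001122 = 35.217789
  S ⇒ negate
  λ: 0° + 1/60 + 11.5/3600 = 0 + 0.016667 + 0.003194 = 0.019861
  W ⇒ negate
Point 3:
  Lat: 38° + 43/60 + 7/3600 = 38 + 0.716667 + 0.001944 = 38.718611
  S ⇒ negate
  Lon: 40′ + 7.64″ = 40.12733′; 154 + 40.12733/60 = 154.668789
  W ⇒ negate
Point 4:
  φ: 55 + 6.4177/60 = 55.106962
  S → negative
  Longitude: 117 + 0.12/60 = 117.002000
  E → positive

1. -36.04083, -93.86383
2. -35.21779, -0.01986
3. -38.71861, -154.66879
4. -55.10696, 117.00200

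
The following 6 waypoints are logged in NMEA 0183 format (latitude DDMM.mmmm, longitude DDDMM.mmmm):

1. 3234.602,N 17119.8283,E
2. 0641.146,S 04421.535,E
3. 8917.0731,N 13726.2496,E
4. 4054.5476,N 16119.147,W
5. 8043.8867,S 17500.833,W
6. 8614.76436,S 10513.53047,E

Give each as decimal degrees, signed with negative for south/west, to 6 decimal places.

Point 1:
  φ: degrees = first 2 digits = 32, minutes = 34.602; 32 + 34.602/60 = 32.5767000
  N → positive
  Lon: split at 3 digits → 171° and 19.8283′; 171 + 19.8283/60 = 171.3304717
  E → positive
Point 2:
  Lat: split at 2 digits → 06° and 41.146′; 6 + 41.146/60 = 6.6857667
  hemisphere S, so the sign is −
  λ: degrees = first 3 digits = 44, minutes = 21.535; 44 + 21.535/60 = 44.3589167
  E → positive
Point 3:
  Lat: degrees = first 2 digits = 89, minutes = 17.0731; 89 + 17.0731/60 = 89.2845517
  N ⇒ keep positive
  Lon: split at 3 digits → 137° and 26.2496′; 137 + 26.2496/60 = 137.4374933
  E → positive
Point 4:
  φ: degrees = first 2 digits = 40, minutes = 54.5476; 40 + 54.5476/60 = 40.9091267
  N ⇒ keep positive
  Longitude: degrees = first 3 digits = 161, minutes = 19.147; 161 + 19.147/60 = 161.3191167
  W ⇒ negate
Point 5:
  Latitude: degrees = first 2 digits = 80, minutes = 43.8867; 80 + 43.8867/60 = 80.7314450
  hemisphere S, so the sign is −
  Longitude: degrees = first 3 digits = 175, minutes = 0.833; 175 + 0.833/60 = 175.0138833
  hemisphere W, so the sign is −
Point 6:
  Lat: degrees = first 2 digits = 86, minutes = 14.76436; 86 + 14.76436/60 = 86.2460727
  S → negative
  Longitude: degrees = first 3 digits = 105, minutes = 13.53047; 105 + 13.53047/60 = 105.2255078
  E → positive

1. 32.576700, 171.330472
2. -6.685767, 44.358917
3. 89.284552, 137.437493
4. 40.909127, -161.319117
5. -80.731445, -175.013883
6. -86.246073, 105.225508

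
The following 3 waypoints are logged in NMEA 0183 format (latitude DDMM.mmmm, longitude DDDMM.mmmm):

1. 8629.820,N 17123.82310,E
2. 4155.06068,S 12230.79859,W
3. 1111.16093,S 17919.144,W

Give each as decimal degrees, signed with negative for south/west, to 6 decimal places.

1. 86.497000, 171.397052
2. -41.917678, -122.513310
3. -11.186016, -179.319067

Point 1:
  Lat: split at 2 digits → 86° and 29.82′; 86 + 29.82/60 = 86.4970000
  N → positive
  λ: degrees = first 3 digits = 171, minutes = 23.8231; 171 + 23.8231/60 = 171.3970517
  E ⇒ keep positive
Point 2:
  Lat: degrees = first 2 digits = 41, minutes = 55.06068; 41 + 55.06068/60 = 41.9176780
  S ⇒ negate
  Lon: degrees = first 3 digits = 122, minutes = 30.79859; 122 + 30.79859/60 = 122.5133098
  W → negative
Point 3:
  Latitude: split at 2 digits → 11° and 11.16093′; 11 + 11.16093/60 = 11.1860155
  S → negative
  Lon: split at 3 digits → 179° and 19.144′; 179 + 19.144/60 = 179.3190667
  W → negative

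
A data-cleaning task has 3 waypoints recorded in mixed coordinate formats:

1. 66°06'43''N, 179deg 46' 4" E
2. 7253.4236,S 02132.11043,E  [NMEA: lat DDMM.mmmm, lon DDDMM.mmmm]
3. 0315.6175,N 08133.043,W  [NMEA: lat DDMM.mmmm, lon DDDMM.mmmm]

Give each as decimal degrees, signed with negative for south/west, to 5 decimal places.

Point 1:
  Lat: 66 + 6/60 + 43/3600 = 66.111944
  N → positive
  Longitude: 46′ + 4″ = 46.06667′; 179 + 46.06667/60 = 179.767778
  E → positive
Point 2:
  Lat: degrees = first 2 digits = 72, minutes = 53.4236; 72 + 53.4236/60 = 72.890393
  hemisphere S, so the sign is −
  Longitude: degrees = first 3 digits = 21, minutes = 32.11043; 21 + 32.11043/60 = 21.535174
  E → positive
Point 3:
  Lat: degrees = first 2 digits = 3, minutes = 15.6175; 3 + 15.6175/60 = 3.260292
  N ⇒ keep positive
  λ: degrees = first 3 digits = 81, minutes = 33.043; 81 + 33.043/60 = 81.550717
  hemisphere W, so the sign is −

1. 66.11194, 179.76778
2. -72.89039, 21.53517
3. 3.26029, -81.55072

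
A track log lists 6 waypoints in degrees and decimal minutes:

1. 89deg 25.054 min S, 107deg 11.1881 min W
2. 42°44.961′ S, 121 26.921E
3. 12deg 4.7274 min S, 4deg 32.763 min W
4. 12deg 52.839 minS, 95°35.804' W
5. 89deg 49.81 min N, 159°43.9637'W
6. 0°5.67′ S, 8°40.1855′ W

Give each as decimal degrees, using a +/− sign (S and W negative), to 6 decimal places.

Point 1:
  φ: 89 + 25.054/60 = 89.4175667
  hemisphere S, so the sign is −
  Longitude: 11.1881′ = 0.186468°; total 107.1864683
  W ⇒ negate
Point 2:
  Latitude: 42 + 44.961/60 = 42.7493500
  S ⇒ negate
  Lon: 121 + 26.921/60 = 121.4486833
  E → positive
Point 3:
  Latitude: 4.7274′ = 0.078790°; total 12.0787900
  S ⇒ negate
  Lon: 4 + 32.763/60 = 4.5460500
  W ⇒ negate
Point 4:
  Lat: 52.839′ = 0.880650°; total 12.8806500
  hemisphere S, so the sign is −
  Longitude: 35.804′ = 0.596733°; total 95.5967333
  W ⇒ negate
Point 5:
  Latitude: 89 + 49.81/60 = 89.8301667
  N → positive
  λ: 159 + 43.9637/60 = 159.7327283
  W → negative
Point 6:
  Lat: 5.67′ = 0.094500°; total 0.0945000
  S → negative
  Lon: 40.1855′ = 0.669758°; total 8.6697583
  W → negative

1. -89.417567, -107.186468
2. -42.749350, 121.448683
3. -12.078790, -4.546050
4. -12.880650, -95.596733
5. 89.830167, -159.732728
6. -0.094500, -8.669758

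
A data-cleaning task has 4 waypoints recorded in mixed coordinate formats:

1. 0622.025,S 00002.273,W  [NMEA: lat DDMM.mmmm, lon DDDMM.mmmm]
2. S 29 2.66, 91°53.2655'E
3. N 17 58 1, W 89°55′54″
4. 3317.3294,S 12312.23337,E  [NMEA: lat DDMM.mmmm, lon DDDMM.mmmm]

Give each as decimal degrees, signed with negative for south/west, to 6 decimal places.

Point 1:
  Lat: split at 2 digits → 06° and 22.025′; 6 + 22.025/60 = 6.3670833
  S ⇒ negate
  Lon: split at 3 digits → 000° and 2.273′; 0 + 2.273/60 = 0.0378833
  hemisphere W, so the sign is −
Point 2:
  φ: 2.66′ = 0.044333°; total 29.0443333
  S ⇒ negate
  Longitude: 91 + 53.2655/60 = 91.8877583
  E ⇒ keep positive
Point 3:
  Latitude: 17 + 58/60 + 1/3600 = 17.9669444
  N ⇒ keep positive
  Lon: 55′ + 54″ = 55.90000′; 89 + 55.90000/60 = 89.9316667
  W ⇒ negate
Point 4:
  Latitude: degrees = first 2 digits = 33, minutes = 17.3294; 33 + 17.3294/60 = 33.2888233
  hemisphere S, so the sign is −
  Longitude: split at 3 digits → 123° and 12.23337′; 123 + 12.23337/60 = 123.2038895
  E → positive

1. -6.367083, -0.037883
2. -29.044333, 91.887758
3. 17.966944, -89.931667
4. -33.288823, 123.203890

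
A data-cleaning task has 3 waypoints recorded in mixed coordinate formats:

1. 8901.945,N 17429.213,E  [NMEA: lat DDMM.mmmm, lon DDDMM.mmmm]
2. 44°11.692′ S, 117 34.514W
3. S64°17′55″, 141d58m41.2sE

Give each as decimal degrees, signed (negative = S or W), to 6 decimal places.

Point 1:
  Latitude: degrees = first 2 digits = 89, minutes = 1.945; 89 + 1.945/60 = 89.0324167
  N ⇒ keep positive
  Lon: split at 3 digits → 174° and 29.213′; 174 + 29.213/60 = 174.4868833
  E → positive
Point 2:
  φ: 11.692′ = 0.194867°; total 44.1948667
  hemisphere S, so the sign is −
  λ: 117 + 34.514/60 = 117.5752333
  W ⇒ negate
Point 3:
  Latitude: 64 + 17/60 + 55/3600 = 64.2986111
  hemisphere S, so the sign is −
  λ: 141 + 58/60 + 41.2/3600 = 141.9781111
  E ⇒ keep positive

1. 89.032417, 174.486883
2. -44.194867, -117.575233
3. -64.298611, 141.978111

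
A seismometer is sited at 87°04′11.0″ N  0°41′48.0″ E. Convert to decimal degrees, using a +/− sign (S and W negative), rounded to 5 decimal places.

87.06972, 0.69667

Latitude: 87 + 4/60 + 11/3600 = 87.069722
N → positive
Lon: 0 + 41/60 + 48/3600 = 0.696667
E → positive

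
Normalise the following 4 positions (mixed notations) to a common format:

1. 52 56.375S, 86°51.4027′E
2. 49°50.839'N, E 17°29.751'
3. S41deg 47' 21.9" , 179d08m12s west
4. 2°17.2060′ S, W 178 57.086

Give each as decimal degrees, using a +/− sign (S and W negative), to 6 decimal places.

1. -52.939583, 86.856712
2. 49.847317, 17.495850
3. -41.789417, -179.136667
4. -2.286767, -178.951433

Point 1:
  Latitude: 52 + 56.375/60 = 52.9395833
  S ⇒ negate
  Longitude: 51.4027′ = 0.856712°; total 86.8567117
  E → positive
Point 2:
  Latitude: 49 + 50.839/60 = 49.8473167
  N ⇒ keep positive
  Lon: 17 + 29.751/60 = 17.4958500
  E → positive
Point 3:
  φ: 47′ + 21.9″ = 47.36500′; 41 + 47.36500/60 = 41.7894167
  S ⇒ negate
  Longitude: 8′ + 12″ = 8.20000′; 179 + 8.20000/60 = 179.1366667
  hemisphere W, so the sign is −
Point 4:
  Latitude: 17.206′ = 0.286767°; total 2.2867667
  S ⇒ negate
  Lon: 178 + 57.086/60 = 178.9514333
  W ⇒ negate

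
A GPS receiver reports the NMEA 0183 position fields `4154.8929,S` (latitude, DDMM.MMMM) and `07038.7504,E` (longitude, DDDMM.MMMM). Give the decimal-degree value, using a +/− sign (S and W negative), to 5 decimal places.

Lat: split at 2 digits → 41° and 54.8929′; 41 + 54.8929/60 = 41.914882
hemisphere S, so the sign is −
Longitude: degrees = first 3 digits = 70, minutes = 38.7504; 70 + 38.7504/60 = 70.645840
E → positive

-41.91488, 70.64584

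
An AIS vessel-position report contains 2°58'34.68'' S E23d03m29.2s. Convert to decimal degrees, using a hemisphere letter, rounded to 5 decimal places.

2.97630° S, 23.05811° E

Latitude: 2° + 58/60 + 34.68/3600 = 2 + 0.966667 + 0.009633 = 2.976300
Longitude: 3′ + 29.2″ = 3.48667′; 23 + 3.48667/60 = 23.058111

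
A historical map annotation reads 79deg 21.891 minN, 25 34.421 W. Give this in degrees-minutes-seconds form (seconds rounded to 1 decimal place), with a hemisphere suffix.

79°21′53.5″ N, 25°34′25.3″ W

Latitude: fractional minutes 0.89100 × 60 = 53.460″
Longitude: fractional minutes 0.42100 × 60 = 25.260″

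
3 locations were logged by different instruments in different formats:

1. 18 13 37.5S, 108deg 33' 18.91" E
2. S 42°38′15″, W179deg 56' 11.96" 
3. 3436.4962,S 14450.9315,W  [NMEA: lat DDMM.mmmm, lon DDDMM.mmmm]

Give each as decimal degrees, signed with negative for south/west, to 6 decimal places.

Point 1:
  φ: 13′ + 37.5″ = 13.62500′; 18 + 13.62500/60 = 18.2270833
  hemisphere S, so the sign is −
  Longitude: 108 + 33/60 + 18.91/3600 = 108.5552528
  E ⇒ keep positive
Point 2:
  Lat: 42° + 38/60 + 15/3600 = 42 + 0.633333 + 0.004167 = 42.6375000
  S → negative
  Longitude: 179 + 56/60 + 11.96/3600 = 179.9366556
  hemisphere W, so the sign is −
Point 3:
  φ: degrees = first 2 digits = 34, minutes = 36.4962; 34 + 36.4962/60 = 34.6082700
  S → negative
  Lon: split at 3 digits → 144° and 50.9315′; 144 + 50.9315/60 = 144.8488583
  W → negative

1. -18.227083, 108.555253
2. -42.637500, -179.936656
3. -34.608270, -144.848858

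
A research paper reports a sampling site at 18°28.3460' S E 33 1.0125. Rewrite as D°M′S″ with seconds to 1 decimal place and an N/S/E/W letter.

18°28′20.8″ S, 33°01′0.8″ E

Lat: 28.34600′ → 28′ and 0.34600 × 60 = 20.760″
Longitude: 1.01250′ → 1′ and 0.01250 × 60 = 0.750″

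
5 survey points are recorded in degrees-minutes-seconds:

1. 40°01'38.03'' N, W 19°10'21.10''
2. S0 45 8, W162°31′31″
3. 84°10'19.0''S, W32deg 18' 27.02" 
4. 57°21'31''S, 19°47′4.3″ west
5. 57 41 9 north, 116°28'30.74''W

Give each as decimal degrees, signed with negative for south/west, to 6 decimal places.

1. 40.027231, -19.172528
2. -0.752222, -162.525278
3. -84.171944, -32.307506
4. -57.358611, -19.784528
5. 57.685833, -116.475206

Point 1:
  Latitude: 40° + 1/60 + 38.03/3600 = 40 + 0.016667 + 0.010564 = 40.0272306
  N → positive
  λ: 10′ + 21.1″ = 10.35167′; 19 + 10.35167/60 = 19.1725278
  W → negative
Point 2:
  Latitude: 0 + 45/60 + 8/3600 = 0.7522222
  S → negative
  Lon: 31′ + 31″ = 31.51667′; 162 + 31.51667/60 = 162.5252778
  hemisphere W, so the sign is −
Point 3:
  Lat: 10′ + 19″ = 10.31667′; 84 + 10.31667/60 = 84.1719444
  S ⇒ negate
  Lon: 32 + 18/60 + 27.02/3600 = 32.3075056
  W → negative
Point 4:
  φ: 57° + 21/60 + 31/3600 = 57 + 0.350000 + 0.008611 = 57.3586111
  S ⇒ negate
  Longitude: 19° + 47/60 + 4.3/3600 = 19 + 0.783333 + 0.001194 = 19.7845278
  W → negative
Point 5:
  Lat: 57° + 41/60 + 9/3600 = 57 + 0.683333 + 0.002500 = 57.6858333
  N ⇒ keep positive
  Longitude: 116 + 28/60 + 30.74/3600 = 116.4752056
  hemisphere W, so the sign is −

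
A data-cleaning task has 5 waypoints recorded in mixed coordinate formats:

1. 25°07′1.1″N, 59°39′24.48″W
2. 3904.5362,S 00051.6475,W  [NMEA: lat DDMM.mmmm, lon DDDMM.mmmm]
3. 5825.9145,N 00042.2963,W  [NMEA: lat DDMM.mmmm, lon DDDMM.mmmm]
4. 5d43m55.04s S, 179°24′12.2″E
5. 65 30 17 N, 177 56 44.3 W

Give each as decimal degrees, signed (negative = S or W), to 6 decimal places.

1. 25.116972, -59.656800
2. -39.075603, -0.860792
3. 58.431908, -0.704938
4. -5.731956, 179.403389
5. 65.504722, -177.945639

Point 1:
  Lat: 25° + 7/60 + 1.1/3600 = 25 + 0.116667 + 0.000306 = 25.1169722
  N ⇒ keep positive
  Lon: 39′ + 24.48″ = 39.40800′; 59 + 39.40800/60 = 59.6568000
  hemisphere W, so the sign is −
Point 2:
  Latitude: degrees = first 2 digits = 39, minutes = 4.5362; 39 + 4.5362/60 = 39.0756033
  S → negative
  Lon: split at 3 digits → 000° and 51.6475′; 0 + 51.6475/60 = 0.8607917
  hemisphere W, so the sign is −
Point 3:
  Lat: split at 2 digits → 58° and 25.9145′; 58 + 25.9145/60 = 58.4319083
  N → positive
  Longitude: degrees = first 3 digits = 0, minutes = 42.2963; 0 + 42.2963/60 = 0.7049383
  W → negative
Point 4:
  Lat: 5 + 43/60 + 55.04/3600 = 5.7319556
  hemisphere S, so the sign is −
  Longitude: 24′ + 12.2″ = 24.20333′; 179 + 24.20333/60 = 179.4033889
  E → positive
Point 5:
  Latitude: 65 + 30/60 + 17/3600 = 65.5047222
  N → positive
  Longitude: 177° + 56/60 + 44.3/3600 = 177 + 0.933333 + 0.012306 = 177.9456389
  W → negative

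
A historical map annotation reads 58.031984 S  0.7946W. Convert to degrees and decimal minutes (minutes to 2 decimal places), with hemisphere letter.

58° 1.92′ S, 0° 47.68′ W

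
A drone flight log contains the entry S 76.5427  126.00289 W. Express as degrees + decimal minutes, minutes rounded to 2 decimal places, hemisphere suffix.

76° 32.56′ S, 126° 0.17′ W

Latitude: minutes = (76.542700 − 76) × 60 = 32.5620
Longitude: 126° + 0.002890 × 60 = 126° 0.1734′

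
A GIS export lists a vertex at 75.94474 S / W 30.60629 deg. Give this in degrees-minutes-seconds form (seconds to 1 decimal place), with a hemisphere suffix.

75°56′41.1″ S, 30°36′22.6″ W

Latitude: whole degrees 75; 56.68440′ → 56′ and 41.064″
Lon: 0.606290° → 36.37740′; 0.37740 × 60 = 22.644″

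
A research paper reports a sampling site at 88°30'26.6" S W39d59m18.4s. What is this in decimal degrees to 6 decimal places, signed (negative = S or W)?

-88.507389, -39.988444

Lat: 30′ + 26.6″ = 30.44333′; 88 + 30.44333/60 = 88.5073889
S ⇒ negate
λ: 59′ + 18.4″ = 59.30667′; 39 + 59.30667/60 = 39.9884444
W ⇒ negate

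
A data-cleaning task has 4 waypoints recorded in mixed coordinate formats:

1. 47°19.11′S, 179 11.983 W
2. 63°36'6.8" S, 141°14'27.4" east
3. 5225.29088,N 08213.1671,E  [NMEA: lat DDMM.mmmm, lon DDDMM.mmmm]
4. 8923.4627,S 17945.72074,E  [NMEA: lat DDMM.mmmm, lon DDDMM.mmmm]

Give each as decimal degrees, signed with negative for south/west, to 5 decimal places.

Point 1:
  Lat: 19.11′ = 0.318500°; total 47.318500
  S ⇒ negate
  Longitude: 11.983′ = 0.199717°; total 179.199717
  hemisphere W, so the sign is −
Point 2:
  Lat: 63° + 36/60 + 6.8/3600 = 63 + 0.600000 + 0.001889 = 63.601889
  S → negative
  λ: 141 + 14/60 + 27.4/3600 = 141.240944
  E ⇒ keep positive
Point 3:
  φ: split at 2 digits → 52° and 25.29088′; 52 + 25.29088/60 = 52.421515
  N ⇒ keep positive
  Lon: split at 3 digits → 082° and 13.1671′; 82 + 13.1671/60 = 82.219452
  E ⇒ keep positive
Point 4:
  Lat: degrees = first 2 digits = 89, minutes = 23.4627; 89 + 23.4627/60 = 89.391045
  hemisphere S, so the sign is −
  Longitude: degrees = first 3 digits = 179, minutes = 45.72074; 179 + 45.72074/60 = 179.762012
  E ⇒ keep positive

1. -47.31850, -179.19972
2. -63.60189, 141.24094
3. 52.42151, 82.21945
4. -89.39105, 179.76201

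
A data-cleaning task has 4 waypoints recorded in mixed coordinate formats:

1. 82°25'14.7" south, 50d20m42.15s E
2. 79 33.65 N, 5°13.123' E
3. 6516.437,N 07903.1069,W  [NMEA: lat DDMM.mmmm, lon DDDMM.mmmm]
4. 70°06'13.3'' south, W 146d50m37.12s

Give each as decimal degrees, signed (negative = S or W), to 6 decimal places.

1. -82.420750, 50.345042
2. 79.560833, 5.218717
3. 65.273950, -79.051782
4. -70.103694, -146.843644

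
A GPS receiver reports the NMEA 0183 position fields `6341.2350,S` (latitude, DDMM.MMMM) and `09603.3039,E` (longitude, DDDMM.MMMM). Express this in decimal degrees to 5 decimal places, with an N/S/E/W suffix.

63.68725° S, 96.05507° E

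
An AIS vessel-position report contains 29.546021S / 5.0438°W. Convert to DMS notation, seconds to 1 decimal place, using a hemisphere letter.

Lat: 0.546021 × 60 = 32.76126′ → 32′, remainder × 60 = 45.676″
Lon: whole degrees 5; 2.62800′ → 2′ and 37.680″

29°32′45.7″ S, 5°02′37.7″ W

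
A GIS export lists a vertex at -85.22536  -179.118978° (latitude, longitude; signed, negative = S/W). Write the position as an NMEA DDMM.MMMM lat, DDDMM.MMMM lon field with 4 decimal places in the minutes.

Latitude is negative → S; |value| = 85.225360
Lat: fractional part 0.225360 → 13.521600 minutes
Longitude is negative → W; |value| = 179.118978
Longitude: 179° + 0.118978 × 60 = 179° 7.138680′

8513.5216,S / 17907.1387,W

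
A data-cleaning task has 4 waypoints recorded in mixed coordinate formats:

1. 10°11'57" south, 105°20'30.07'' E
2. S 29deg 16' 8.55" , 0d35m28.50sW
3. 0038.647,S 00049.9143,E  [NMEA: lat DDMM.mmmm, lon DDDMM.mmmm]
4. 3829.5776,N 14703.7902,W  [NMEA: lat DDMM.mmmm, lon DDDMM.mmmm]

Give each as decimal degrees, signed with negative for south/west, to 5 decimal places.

1. -10.19917, 105.34169
2. -29.26904, -0.59125
3. -0.64412, 0.83191
4. 38.49296, -147.06317

Point 1:
  φ: 10 + 11/60 + 57/3600 = 10.199167
  hemisphere S, so the sign is −
  λ: 105 + 20/60 + 30.07/3600 = 105.341686
  E ⇒ keep positive
Point 2:
  φ: 16′ + 8.55″ = 16.14250′; 29 + 16.14250/60 = 29.269042
  hemisphere S, so the sign is −
  Lon: 0 + 35/60 + 28.5/3600 = 0.591250
  hemisphere W, so the sign is −
Point 3:
  φ: split at 2 digits → 00° and 38.647′; 0 + 38.647/60 = 0.644117
  S ⇒ negate
  Longitude: degrees = first 3 digits = 0, minutes = 49.9143; 0 + 49.9143/60 = 0.831905
  E → positive
Point 4:
  Lat: split at 2 digits → 38° and 29.5776′; 38 + 29.5776/60 = 38.492960
  N ⇒ keep positive
  λ: degrees = first 3 digits = 147, minutes = 3.7902; 147 + 3.7902/60 = 147.063170
  W → negative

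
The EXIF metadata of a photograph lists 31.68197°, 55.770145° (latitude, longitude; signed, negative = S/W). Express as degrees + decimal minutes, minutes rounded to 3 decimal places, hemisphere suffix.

φ: minutes = (31.681970 − 31) × 60 = 40.91820
Lon: 55° + 0.770145 × 60 = 55° 46.20870′

31° 40.918′ N, 55° 46.209′ E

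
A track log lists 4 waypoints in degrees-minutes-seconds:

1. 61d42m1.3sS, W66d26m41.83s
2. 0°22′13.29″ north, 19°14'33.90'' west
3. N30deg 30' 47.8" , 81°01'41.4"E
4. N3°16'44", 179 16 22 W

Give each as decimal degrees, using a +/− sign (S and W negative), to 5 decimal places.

Point 1:
  Latitude: 61° + 42/60 + 1.3/3600 = 61 + 0.700000 + 0.000361 = 61.700361
  S → negative
  Longitude: 66° + 26/60 + 41.83/3600 = 66 + 0.433333 + 0.011619 = 66.444953
  hemisphere W, so the sign is −
Point 2:
  φ: 0° + 22/60 + 13.29/3600 = 0 + 0.366667 + 0.003692 = 0.370358
  N → positive
  Longitude: 19° + 14/60 + 33.9/3600 = 19 + 0.233333 + 0.009417 = 19.242750
  W → negative
Point 3:
  φ: 30° + 30/60 + 47.8/3600 = 30 + 0.500000 + 0.013278 = 30.513278
  N ⇒ keep positive
  λ: 81 + 1/60 + 41.4/3600 = 81.028167
  E ⇒ keep positive
Point 4:
  Lat: 3° + 16/60 + 44/3600 = 3 + 0.266667 + 0.012222 = 3.278889
  N ⇒ keep positive
  λ: 16′ + 22″ = 16.36667′; 179 + 16.36667/60 = 179.272778
  W → negative

1. -61.70036, -66.44495
2. 0.37036, -19.24275
3. 30.51328, 81.02817
4. 3.27889, -179.27278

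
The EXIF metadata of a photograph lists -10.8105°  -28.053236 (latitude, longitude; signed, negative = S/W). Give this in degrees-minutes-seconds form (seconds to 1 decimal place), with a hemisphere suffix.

Latitude is negative → S; |value| = 10.810500
Latitude: 0.810500 × 60 = 48.63000′ → 48′, remainder × 60 = 37.800″
Longitude is negative → W; |value| = 28.053236
Lon: 0.053236° → 3.19416′; 0.19416 × 60 = 11.650″

10°48′37.8″ S, 28°03′11.6″ W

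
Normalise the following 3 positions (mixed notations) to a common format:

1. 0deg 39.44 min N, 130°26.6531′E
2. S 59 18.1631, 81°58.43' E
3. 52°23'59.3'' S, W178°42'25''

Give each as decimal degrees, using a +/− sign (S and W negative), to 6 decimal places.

Point 1:
  φ: 39.44′ = 0.657333°; total 0.6573333
  N → positive
  Lon: 26.6531′ = 0.444218°; total 130.4442183
  E → positive
Point 2:
  φ: 18.1631′ = 0.302718°; total 59.3027183
  S ⇒ negate
  Lon: 58.43′ = 0.973833°; total 81.9738333
  E ⇒ keep positive
Point 3:
  Latitude: 52° + 23/60 + 59.3/3600 = 52 + 0.383333 + 0.016472 = 52.3998056
  S → negative
  Lon: 42′ + 25″ = 42.41667′; 178 + 42.41667/60 = 178.7069444
  hemisphere W, so the sign is −

1. 0.657333, 130.444218
2. -59.302718, 81.973833
3. -52.399806, -178.706944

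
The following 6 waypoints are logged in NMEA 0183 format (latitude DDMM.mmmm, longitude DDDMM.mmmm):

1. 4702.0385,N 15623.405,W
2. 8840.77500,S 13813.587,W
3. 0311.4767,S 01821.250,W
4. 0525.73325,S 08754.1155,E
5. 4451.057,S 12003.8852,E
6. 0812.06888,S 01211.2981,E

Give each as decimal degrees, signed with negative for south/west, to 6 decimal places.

1. 47.033975, -156.390083
2. -88.679583, -138.226450
3. -3.191278, -18.354167
4. -5.428888, 87.901925
5. -44.850950, 120.064753
6. -8.201148, 12.188302

Point 1:
  φ: split at 2 digits → 47° and 2.0385′; 47 + 2.0385/60 = 47.0339750
  N → positive
  Lon: split at 3 digits → 156° and 23.405′; 156 + 23.405/60 = 156.3900833
  W ⇒ negate
Point 2:
  Lat: split at 2 digits → 88° and 40.775′; 88 + 40.775/60 = 88.6795833
  S ⇒ negate
  λ: split at 3 digits → 138° and 13.587′; 138 + 13.587/60 = 138.2264500
  W → negative
Point 3:
  Lat: split at 2 digits → 03° and 11.4767′; 3 + 11.4767/60 = 3.1912783
  S → negative
  Longitude: split at 3 digits → 018° and 21.25′; 18 + 21.25/60 = 18.3541667
  W → negative
Point 4:
  Latitude: split at 2 digits → 05° and 25.73325′; 5 + 25.73325/60 = 5.4288875
  S → negative
  λ: degrees = first 3 digits = 87, minutes = 54.1155; 87 + 54.1155/60 = 87.9019250
  E → positive
Point 5:
  Lat: degrees = first 2 digits = 44, minutes = 51.057; 44 + 51.057/60 = 44.8509500
  hemisphere S, so the sign is −
  λ: split at 3 digits → 120° and 3.8852′; 120 + 3.8852/60 = 120.0647533
  E → positive
Point 6:
  Lat: degrees = first 2 digits = 8, minutes = 12.06888; 8 + 12.06888/60 = 8.2011480
  S → negative
  Longitude: degrees = first 3 digits = 12, minutes = 11.2981; 12 + 11.2981/60 = 12.1883017
  E → positive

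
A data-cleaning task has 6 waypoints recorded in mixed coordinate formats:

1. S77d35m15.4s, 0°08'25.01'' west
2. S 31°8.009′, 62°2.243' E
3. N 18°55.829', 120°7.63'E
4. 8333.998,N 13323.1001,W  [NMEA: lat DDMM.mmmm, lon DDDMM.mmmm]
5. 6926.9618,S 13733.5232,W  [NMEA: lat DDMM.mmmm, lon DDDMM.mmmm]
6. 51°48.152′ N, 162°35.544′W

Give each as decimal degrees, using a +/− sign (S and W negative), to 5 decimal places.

1. -77.58761, -0.14028
2. -31.13348, 62.03738
3. 18.93048, 120.12717
4. 83.56663, -133.38500
5. -69.44936, -137.55872
6. 51.80253, -162.59240

Point 1:
  Latitude: 77° + 35/60 + 15.4/3600 = 77 + 0.583333 + 0.004278 = 77.587611
  S ⇒ negate
  Lon: 8′ + 25.01″ = 8.41683′; 0 + 8.41683/60 = 0.140281
  W ⇒ negate
Point 2:
  φ: 31 + 8.009/60 = 31.133483
  hemisphere S, so the sign is −
  Lon: 2.243′ = 0.037383°; total 62.037383
  E → positive
Point 3:
  Lat: 55.829′ = 0.930483°; total 18.930483
  N → positive
  λ: 120 + 7.63/60 = 120.127167
  E ⇒ keep positive
Point 4:
  φ: degrees = first 2 digits = 83, minutes = 33.998; 83 + 33.998/60 = 83.566633
  N → positive
  Longitude: split at 3 digits → 133° and 23.1001′; 133 + 23.1001/60 = 133.385002
  W → negative
Point 5:
  φ: split at 2 digits → 69° and 26.9618′; 69 + 26.9618/60 = 69.449363
  S ⇒ negate
  Lon: degrees = first 3 digits = 137, minutes = 33.5232; 137 + 33.5232/60 = 137.558720
  W → negative
Point 6:
  Latitude: 51 + 48.152/60 = 51.802533
  N → positive
  λ: 35.544′ = 0.592400°; total 162.592400
  W → negative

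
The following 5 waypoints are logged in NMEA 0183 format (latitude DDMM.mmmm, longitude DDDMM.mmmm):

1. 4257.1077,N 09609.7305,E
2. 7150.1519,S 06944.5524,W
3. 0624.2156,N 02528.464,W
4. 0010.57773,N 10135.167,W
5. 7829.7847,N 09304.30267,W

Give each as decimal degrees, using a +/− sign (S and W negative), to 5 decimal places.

1. 42.95180, 96.16218
2. -71.83587, -69.74254
3. 6.40359, -25.47440
4. 0.17630, -101.58612
5. 78.49641, -93.07171

Point 1:
  Latitude: degrees = first 2 digits = 42, minutes = 57.1077; 42 + 57.1077/60 = 42.951795
  N ⇒ keep positive
  Lon: split at 3 digits → 096° and 9.7305′; 96 + 9.7305/60 = 96.162175
  E → positive
Point 2:
  φ: degrees = first 2 digits = 71, minutes = 50.1519; 71 + 50.1519/60 = 71.835865
  S → negative
  Lon: split at 3 digits → 069° and 44.5524′; 69 + 44.5524/60 = 69.742540
  W ⇒ negate
Point 3:
  Latitude: split at 2 digits → 06° and 24.2156′; 6 + 24.2156/60 = 6.403593
  N → positive
  λ: split at 3 digits → 025° and 28.464′; 25 + 28.464/60 = 25.474400
  W → negative
Point 4:
  φ: split at 2 digits → 00° and 10.57773′; 0 + 10.57773/60 = 0.176296
  N ⇒ keep positive
  Lon: degrees = first 3 digits = 101, minutes = 35.167; 101 + 35.167/60 = 101.586117
  hemisphere W, so the sign is −
Point 5:
  Lat: degrees = first 2 digits = 78, minutes = 29.7847; 78 + 29.7847/60 = 78.496412
  N ⇒ keep positive
  λ: degrees = first 3 digits = 93, minutes = 4.30267; 93 + 4.30267/60 = 93.071711
  W → negative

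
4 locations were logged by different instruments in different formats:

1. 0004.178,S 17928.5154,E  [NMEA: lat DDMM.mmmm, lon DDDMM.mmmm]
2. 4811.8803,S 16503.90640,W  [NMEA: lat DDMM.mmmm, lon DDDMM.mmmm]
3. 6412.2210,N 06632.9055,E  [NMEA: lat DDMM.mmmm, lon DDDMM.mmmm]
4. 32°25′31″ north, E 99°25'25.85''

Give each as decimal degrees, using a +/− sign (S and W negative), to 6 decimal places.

1. -0.069633, 179.475257
2. -48.198005, -165.065107
3. 64.203683, 66.548425
4. 32.425278, 99.423847

Point 1:
  Latitude: degrees = first 2 digits = 0, minutes = 4.178; 0 + 4.178/60 = 0.0696333
  S → negative
  λ: degrees = first 3 digits = 179, minutes = 28.5154; 179 + 28.5154/60 = 179.4752567
  E → positive
Point 2:
  φ: degrees = first 2 digits = 48, minutes = 11.8803; 48 + 11.8803/60 = 48.1980050
  S ⇒ negate
  Lon: degrees = first 3 digits = 165, minutes = 3.9064; 165 + 3.9064/60 = 165.0651067
  hemisphere W, so the sign is −
Point 3:
  Lat: degrees = first 2 digits = 64, minutes = 12.221; 64 + 12.221/60 = 64.2036833
  N → positive
  λ: split at 3 digits → 066° and 32.9055′; 66 + 32.9055/60 = 66.5484250
  E ⇒ keep positive
Point 4:
  Latitude: 25′ + 31″ = 25.51667′; 32 + 25.51667/60 = 32.4252778
  N ⇒ keep positive
  λ: 99 + 25/60 + 25.85/3600 = 99.4238472
  E → positive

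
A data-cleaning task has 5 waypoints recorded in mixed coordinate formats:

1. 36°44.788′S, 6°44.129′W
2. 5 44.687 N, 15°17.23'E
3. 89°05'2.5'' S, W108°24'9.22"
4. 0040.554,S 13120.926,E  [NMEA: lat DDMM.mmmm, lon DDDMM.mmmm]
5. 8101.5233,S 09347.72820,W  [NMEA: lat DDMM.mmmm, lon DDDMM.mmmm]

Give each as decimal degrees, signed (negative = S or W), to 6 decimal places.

1. -36.746467, -6.735483
2. 5.744783, 15.287167
3. -89.084028, -108.402561
4. -0.675900, 131.348767
5. -81.025388, -93.795470

Point 1:
  Lat: 36 + 44.788/60 = 36.7464667
  S ⇒ negate
  λ: 44.129′ = 0.735483°; total 6.7354833
  W ⇒ negate
Point 2:
  φ: 44.687′ = 0.744783°; total 5.7447833
  N → positive
  Longitude: 15 + 17.23/60 = 15.2871667
  E → positive
Point 3:
  Latitude: 89° + 5/60 + 2.5/3600 = 89 + 0.083333 + 0.000694 = 89.0840278
  S → negative
  Lon: 108° + 24/60 + 9.22/3600 = 108 + 0.400000 + 0.002561 = 108.4025611
  hemisphere W, so the sign is −
Point 4:
  Lat: split at 2 digits → 00° and 40.554′; 0 + 40.554/60 = 0.6759000
  hemisphere S, so the sign is −
  Longitude: split at 3 digits → 131° and 20.926′; 131 + 20.926/60 = 131.3487667
  E ⇒ keep positive
Point 5:
  Latitude: split at 2 digits → 81° and 1.5233′; 81 + 1.5233/60 = 81.0253883
  S ⇒ negate
  λ: split at 3 digits → 093° and 47.7282′; 93 + 47.7282/60 = 93.7954700
  W ⇒ negate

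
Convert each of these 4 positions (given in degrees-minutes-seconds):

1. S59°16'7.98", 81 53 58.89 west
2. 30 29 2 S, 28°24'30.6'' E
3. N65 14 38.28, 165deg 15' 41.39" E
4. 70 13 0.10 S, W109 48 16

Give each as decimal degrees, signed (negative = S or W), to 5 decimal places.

1. -59.26888, -81.89969
2. -30.48389, 28.40850
3. 65.24397, 165.26150
4. -70.21669, -109.80444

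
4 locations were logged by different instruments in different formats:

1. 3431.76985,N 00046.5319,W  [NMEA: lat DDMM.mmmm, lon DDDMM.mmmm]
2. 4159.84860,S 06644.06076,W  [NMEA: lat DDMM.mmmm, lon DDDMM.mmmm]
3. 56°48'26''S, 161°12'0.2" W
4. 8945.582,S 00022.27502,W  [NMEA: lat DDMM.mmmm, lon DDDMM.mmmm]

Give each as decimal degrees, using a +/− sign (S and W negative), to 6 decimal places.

Point 1:
  φ: split at 2 digits → 34° and 31.76985′; 34 + 31.76985/60 = 34.5294975
  N → positive
  λ: split at 3 digits → 000° and 46.5319′; 0 + 46.5319/60 = 0.7755317
  W → negative
Point 2:
  Latitude: split at 2 digits → 41° and 59.8486′; 41 + 59.8486/60 = 41.9974767
  S → negative
  Longitude: split at 3 digits → 066° and 44.06076′; 66 + 44.06076/60 = 66.7343460
  W ⇒ negate
Point 3:
  Lat: 56 + 48/60 + 26/3600 = 56.8072222
  S ⇒ negate
  λ: 161 + 12/60 + 0.2/3600 = 161.2000556
  hemisphere W, so the sign is −
Point 4:
  Lat: degrees = first 2 digits = 89, minutes = 45.582; 89 + 45.582/60 = 89.7597000
  hemisphere S, so the sign is −
  Lon: split at 3 digits → 000° and 22.27502′; 0 + 22.27502/60 = 0.3712503
  W ⇒ negate

1. 34.529498, -0.775532
2. -41.997477, -66.734346
3. -56.807222, -161.200056
4. -89.759700, -0.371250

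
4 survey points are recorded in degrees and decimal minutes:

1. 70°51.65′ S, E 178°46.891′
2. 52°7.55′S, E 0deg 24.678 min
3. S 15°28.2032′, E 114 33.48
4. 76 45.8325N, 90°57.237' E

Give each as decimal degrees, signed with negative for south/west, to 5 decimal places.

1. -70.86083, 178.78152
2. -52.12583, 0.41130
3. -15.47005, 114.55800
4. 76.76388, 90.95395

Point 1:
  Lat: 70 + 51.65/60 = 70.860833
  S ⇒ negate
  λ: 46.891′ = 0.781517°; total 178.781517
  E ⇒ keep positive
Point 2:
  Latitude: 52 + 7.55/60 = 52.125833
  S → negative
  λ: 0 + 24.678/60 = 0.411300
  E → positive
Point 3:
  Latitude: 28.2032′ = 0.470053°; total 15.470053
  S → negative
  λ: 114 + 33.48/60 = 114.558000
  E → positive
Point 4:
  φ: 45.8325′ = 0.763875°; total 76.763875
  N ⇒ keep positive
  Lon: 57.237′ = 0.953950°; total 90.953950
  E → positive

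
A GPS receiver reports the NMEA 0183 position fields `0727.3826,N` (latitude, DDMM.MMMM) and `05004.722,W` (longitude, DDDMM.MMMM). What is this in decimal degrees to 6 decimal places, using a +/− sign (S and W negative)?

Latitude: split at 2 digits → 07° and 27.3826′; 7 + 27.3826/60 = 7.4563767
N → positive
Longitude: split at 3 digits → 050° and 4.722′; 50 + 4.722/60 = 50.0787000
W ⇒ negate

7.456377, -50.078700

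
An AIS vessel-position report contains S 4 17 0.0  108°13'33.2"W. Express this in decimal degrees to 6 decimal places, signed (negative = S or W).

Latitude: 4 + 17/60 + 0/3600 = 4.2833333
S → negative
λ: 108° + 13/60 + 33.2/3600 = 108 + 0.216667 + 0.009222 = 108.2258889
W → negative

-4.283333, -108.225889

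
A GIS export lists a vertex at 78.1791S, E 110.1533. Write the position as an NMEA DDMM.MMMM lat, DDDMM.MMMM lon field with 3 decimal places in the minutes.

Lat: 78° + 0.179100 × 60 = 78° 10.74600′
Longitude: 110° + 0.153300 × 60 = 110° 9.19800′

7810.746,S / 11009.198,E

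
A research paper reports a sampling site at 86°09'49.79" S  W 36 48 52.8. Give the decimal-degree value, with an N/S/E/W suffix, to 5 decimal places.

86.16383° S, 36.81467° W

Latitude: 86 + 9/60 + 49.79/3600 = 86.163831
Lon: 36° + 48/60 + 52.8/3600 = 36 + 0.800000 + 0.014667 = 36.814667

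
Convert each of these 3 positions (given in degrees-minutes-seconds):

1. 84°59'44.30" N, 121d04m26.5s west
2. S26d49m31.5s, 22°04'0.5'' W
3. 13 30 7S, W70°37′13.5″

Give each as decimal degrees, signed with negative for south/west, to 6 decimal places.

Point 1:
  Lat: 84° + 59/60 + 44.3/3600 = 84 + 0.983333 + 0.012306 = 84.9956389
  N ⇒ keep positive
  λ: 4′ + 26.5″ = 4.44167′; 121 + 4.44167/60 = 121.0740278
  W → negative
Point 2:
  Lat: 26 + 49/60 + 31.5/3600 = 26.8254167
  S → negative
  Lon: 22 + 4/60 + 0.5/3600 = 22.0668056
  hemisphere W, so the sign is −
Point 3:
  Latitude: 30′ + 7″ = 30.11667′; 13 + 30.11667/60 = 13.5019444
  S → negative
  Lon: 70° + 37/60 + 13.5/3600 = 70 + 0.616667 + 0.003750 = 70.6204167
  W ⇒ negate

1. 84.995639, -121.074028
2. -26.825417, -22.066806
3. -13.501944, -70.620417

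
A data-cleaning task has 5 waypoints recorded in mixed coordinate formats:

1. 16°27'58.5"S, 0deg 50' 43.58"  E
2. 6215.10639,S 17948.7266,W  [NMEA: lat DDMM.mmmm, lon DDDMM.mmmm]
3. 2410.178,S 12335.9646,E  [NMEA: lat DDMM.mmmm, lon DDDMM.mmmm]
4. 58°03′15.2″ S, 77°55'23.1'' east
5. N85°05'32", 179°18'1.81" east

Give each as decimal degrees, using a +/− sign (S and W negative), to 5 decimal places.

1. -16.46625, 0.84544
2. -62.25177, -179.81211
3. -24.16963, 123.59941
4. -58.05422, 77.92308
5. 85.09222, 179.30050

Point 1:
  Lat: 27′ + 58.5″ = 27.97500′; 16 + 27.97500/60 = 16.466250
  S → negative
  λ: 0° + 50/60 + 43.58/3600 = 0 + 0.833333 + 0.012106 = 0.845439
  E → positive
Point 2:
  Latitude: degrees = first 2 digits = 62, minutes = 15.10639; 62 + 15.10639/60 = 62.251773
  S → negative
  Longitude: degrees = first 3 digits = 179, minutes = 48.7266; 179 + 48.7266/60 = 179.812110
  W ⇒ negate
Point 3:
  Lat: split at 2 digits → 24° and 10.178′; 24 + 10.178/60 = 24.169633
  S → negative
  Lon: split at 3 digits → 123° and 35.9646′; 123 + 35.9646/60 = 123.599410
  E ⇒ keep positive
Point 4:
  Latitude: 58 + 3/60 + 15.2/3600 = 58.054222
  S → negative
  λ: 55′ + 23.1″ = 55.38500′; 77 + 55.38500/60 = 77.923083
  E ⇒ keep positive
Point 5:
  φ: 85° + 5/60 + 32/3600 = 85 + 0.083333 + 0.008889 = 85.092222
  N → positive
  Longitude: 179° + 18/60 + 1.81/3600 = 179 + 0.300000 + 0.000503 = 179.300503
  E ⇒ keep positive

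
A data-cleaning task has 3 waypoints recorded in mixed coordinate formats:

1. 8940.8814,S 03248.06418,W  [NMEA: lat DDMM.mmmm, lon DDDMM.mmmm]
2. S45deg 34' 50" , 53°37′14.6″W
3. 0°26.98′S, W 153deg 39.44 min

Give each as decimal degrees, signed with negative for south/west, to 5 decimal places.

1. -89.68136, -32.80107
2. -45.58056, -53.62072
3. -0.44967, -153.65733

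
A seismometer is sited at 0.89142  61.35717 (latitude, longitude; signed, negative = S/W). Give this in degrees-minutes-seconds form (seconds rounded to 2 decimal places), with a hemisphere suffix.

Latitude: whole degrees 0; 53.48520′ → 53′ and 29.1120″
Longitude: whole degrees 61; 21.43020′ → 21′ and 25.8120″

0°53′29.11″ N, 61°21′25.81″ E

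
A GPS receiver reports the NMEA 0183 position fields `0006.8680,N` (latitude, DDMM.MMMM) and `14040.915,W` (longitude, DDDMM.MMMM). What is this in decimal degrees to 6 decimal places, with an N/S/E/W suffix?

0.114467° N, 140.681917° W

Latitude: split at 2 digits → 00° and 6.868′; 0 + 6.868/60 = 0.1144667
Longitude: split at 3 digits → 140° and 40.915′; 140 + 40.915/60 = 140.6819167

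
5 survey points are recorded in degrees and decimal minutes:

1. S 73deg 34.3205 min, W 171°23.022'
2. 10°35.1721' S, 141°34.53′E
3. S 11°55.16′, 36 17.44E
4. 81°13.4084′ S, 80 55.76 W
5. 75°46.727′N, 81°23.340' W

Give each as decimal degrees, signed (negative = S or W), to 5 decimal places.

Point 1:
  Lat: 73 + 34.3205/60 = 73.572008
  S ⇒ negate
  Longitude: 171 + 23.022/60 = 171.383700
  W → negative
Point 2:
  Latitude: 35.1721′ = 0.586202°; total 10.586202
  hemisphere S, so the sign is −
  λ: 34.53′ = 0.575500°; total 141.575500
  E ⇒ keep positive
Point 3:
  Latitude: 11 + 55.16/60 = 11.919333
  S ⇒ negate
  Longitude: 17.44′ = 0.290667°; total 36.290667
  E ⇒ keep positive
Point 4:
  Latitude: 13.4084′ = 0.223473°; total 81.223473
  hemisphere S, so the sign is −
  Lon: 55.76′ = 0.929333°; total 80.929333
  hemisphere W, so the sign is −
Point 5:
  φ: 46.727′ = 0.778783°; total 75.778783
  N → positive
  Lon: 81 + 23.34/60 = 81.389000
  W → negative

1. -73.57201, -171.38370
2. -10.58620, 141.57550
3. -11.91933, 36.29067
4. -81.22347, -80.92933
5. 75.77878, -81.38900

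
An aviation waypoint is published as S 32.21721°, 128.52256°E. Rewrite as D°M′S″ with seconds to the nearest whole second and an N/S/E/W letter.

Latitude: whole degrees 32; 13.03260′ → 13′ and 1.96″
λ: 0.522560° → 31.35360′; 0.35360 × 60 = 21.22″

32°13′2″ S, 128°31′21″ E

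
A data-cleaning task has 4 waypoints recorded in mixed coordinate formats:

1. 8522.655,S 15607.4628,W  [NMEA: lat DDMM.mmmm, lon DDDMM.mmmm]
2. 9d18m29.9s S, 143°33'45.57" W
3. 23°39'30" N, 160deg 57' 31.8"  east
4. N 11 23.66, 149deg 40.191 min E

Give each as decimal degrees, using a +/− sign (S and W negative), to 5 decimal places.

1. -85.37758, -156.12438
2. -9.30831, -143.56266
3. 23.65833, 160.95883
4. 11.39433, 149.66985

Point 1:
  φ: split at 2 digits → 85° and 22.655′; 85 + 22.655/60 = 85.377583
  S → negative
  λ: degrees = first 3 digits = 156, minutes = 7.4628; 156 + 7.4628/60 = 156.124380
  W → negative
Point 2:
  Lat: 18′ + 29.9″ = 18.49833′; 9 + 18.49833/60 = 9.308306
  S ⇒ negate
  λ: 33′ + 45.57″ = 33.75950′; 143 + 33.75950/60 = 143.562658
  hemisphere W, so the sign is −
Point 3:
  Lat: 23° + 39/60 + 30/3600 = 23 + 0.650000 + 0.008333 = 23.658333
  N ⇒ keep positive
  λ: 57′ + 31.8″ = 57.53000′; 160 + 57.53000/60 = 160.958833
  E → positive
Point 4:
  Latitude: 23.66′ = 0.394333°; total 11.394333
  N → positive
  λ: 149 + 40.191/60 = 149.669850
  E ⇒ keep positive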